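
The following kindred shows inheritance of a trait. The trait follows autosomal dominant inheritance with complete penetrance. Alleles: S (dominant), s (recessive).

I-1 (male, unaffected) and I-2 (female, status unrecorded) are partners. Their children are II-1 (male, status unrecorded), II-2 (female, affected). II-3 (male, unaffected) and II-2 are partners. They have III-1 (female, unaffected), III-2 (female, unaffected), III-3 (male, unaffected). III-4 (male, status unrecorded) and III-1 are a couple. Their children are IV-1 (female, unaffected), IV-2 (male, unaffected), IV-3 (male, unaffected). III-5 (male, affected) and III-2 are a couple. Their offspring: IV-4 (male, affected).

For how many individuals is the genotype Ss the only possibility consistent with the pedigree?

2

Obligate heterozygotes: II-2 is affected so carries S and received s from I-1 (ss), so II-2 is Ss; IV-4 is affected so carries S and received s from III-2 (ss), so IV-4 is Ss.
Every other individual is either homozygous by phenotype or has at least one consistent homozygous assignment, so the count is 2.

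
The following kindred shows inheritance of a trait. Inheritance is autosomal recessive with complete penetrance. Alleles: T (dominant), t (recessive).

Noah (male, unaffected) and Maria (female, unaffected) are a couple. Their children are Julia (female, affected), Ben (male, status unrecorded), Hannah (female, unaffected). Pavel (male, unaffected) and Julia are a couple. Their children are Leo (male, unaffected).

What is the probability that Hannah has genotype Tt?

Noah is unaffected so carries T and passed t to Julia (tt), so Noah is Tt.
Maria is unaffected so carries T and passed t to Julia (tt), so Maria is Tt.
Their cross gives offspring ratios 1/4 TT : 1/2 Tt : 1/4 tt. Conditioning on Hannah being unaffected, P(Tt) = 1/2 / 3/4 = 2/3.

2/3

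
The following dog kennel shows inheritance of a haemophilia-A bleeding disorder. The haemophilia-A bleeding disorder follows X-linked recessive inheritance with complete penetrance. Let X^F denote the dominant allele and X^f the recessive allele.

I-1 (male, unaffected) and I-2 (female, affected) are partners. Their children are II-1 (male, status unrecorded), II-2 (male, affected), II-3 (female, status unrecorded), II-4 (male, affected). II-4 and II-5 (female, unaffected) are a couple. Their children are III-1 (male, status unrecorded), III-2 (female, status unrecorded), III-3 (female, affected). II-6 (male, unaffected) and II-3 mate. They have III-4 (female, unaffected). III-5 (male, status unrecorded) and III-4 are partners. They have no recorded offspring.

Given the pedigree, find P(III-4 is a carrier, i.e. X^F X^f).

1/2

II-6 is unaffected, so II-6 is X^F Y.
II-3 received F from I-1 (X^F Y) and received f from I-2 (X^f X^f), so II-3 is X^F X^f.
Their cross gives offspring ratios 1/2 X^F X^F : 1/2 X^F X^f. Conditioning on III-4 being unaffected, P(X^F X^f) = 1/2 / 1 = 1/2.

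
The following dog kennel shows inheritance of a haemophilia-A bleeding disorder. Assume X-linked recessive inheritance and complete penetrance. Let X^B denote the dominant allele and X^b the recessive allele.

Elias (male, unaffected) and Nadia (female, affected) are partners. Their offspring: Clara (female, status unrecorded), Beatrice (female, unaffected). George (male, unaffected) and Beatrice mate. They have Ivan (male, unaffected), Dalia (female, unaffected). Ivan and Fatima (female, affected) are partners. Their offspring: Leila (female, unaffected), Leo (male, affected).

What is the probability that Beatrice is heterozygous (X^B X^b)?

Beatrice is unaffected so carries B and received b from Nadia (X^b X^b), so Beatrice is X^B X^b, giving P(X^B X^b) = 1.

1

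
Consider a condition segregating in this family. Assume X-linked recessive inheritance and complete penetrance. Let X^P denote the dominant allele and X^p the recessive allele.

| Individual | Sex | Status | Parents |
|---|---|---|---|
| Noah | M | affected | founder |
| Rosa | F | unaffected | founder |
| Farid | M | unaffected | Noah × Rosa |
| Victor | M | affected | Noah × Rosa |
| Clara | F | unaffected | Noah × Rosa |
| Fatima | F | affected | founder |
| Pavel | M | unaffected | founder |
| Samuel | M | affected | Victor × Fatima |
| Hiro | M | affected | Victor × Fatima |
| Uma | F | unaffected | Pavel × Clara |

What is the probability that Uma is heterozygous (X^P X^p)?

Pavel is unaffected, so Pavel is X^P Y.
Clara is unaffected so carries P and received p from Noah (X^p Y), so Clara is X^P X^p.
Their cross gives offspring ratios 1/2 X^P X^P : 1/2 X^P X^p. Conditioning on Uma being unaffected, P(X^P X^p) = 1/2 / 1 = 1/2.

1/2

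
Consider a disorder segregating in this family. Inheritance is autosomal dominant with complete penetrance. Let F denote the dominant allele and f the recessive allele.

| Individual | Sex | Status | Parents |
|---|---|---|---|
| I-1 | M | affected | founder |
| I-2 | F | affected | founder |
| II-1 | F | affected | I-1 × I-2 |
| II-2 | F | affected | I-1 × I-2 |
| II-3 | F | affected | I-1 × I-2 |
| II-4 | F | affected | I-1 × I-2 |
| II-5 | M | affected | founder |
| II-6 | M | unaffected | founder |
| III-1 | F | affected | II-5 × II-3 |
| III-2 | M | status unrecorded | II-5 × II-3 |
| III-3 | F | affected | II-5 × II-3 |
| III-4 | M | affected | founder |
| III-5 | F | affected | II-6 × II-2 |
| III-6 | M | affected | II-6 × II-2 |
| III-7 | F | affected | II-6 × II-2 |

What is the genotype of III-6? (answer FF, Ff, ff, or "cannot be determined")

Ff

From phenotype alone, III-6 is FF or Ff.
III-6 is affected so carries F and received f from II-6 (ff), so III-6 is Ff.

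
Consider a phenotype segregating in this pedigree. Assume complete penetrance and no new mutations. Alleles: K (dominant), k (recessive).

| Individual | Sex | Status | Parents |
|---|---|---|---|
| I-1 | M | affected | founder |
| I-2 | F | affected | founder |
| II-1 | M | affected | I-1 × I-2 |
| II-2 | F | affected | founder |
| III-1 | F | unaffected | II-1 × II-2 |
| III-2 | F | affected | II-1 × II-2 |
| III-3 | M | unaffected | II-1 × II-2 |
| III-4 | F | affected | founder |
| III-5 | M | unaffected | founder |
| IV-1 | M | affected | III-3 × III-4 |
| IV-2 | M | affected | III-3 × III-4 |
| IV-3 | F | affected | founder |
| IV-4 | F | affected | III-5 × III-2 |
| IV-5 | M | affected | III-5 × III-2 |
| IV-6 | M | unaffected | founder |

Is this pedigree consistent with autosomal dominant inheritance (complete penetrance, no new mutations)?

Yes

A consistent assignment under autosomal dominant exists: I-1 KK, I-2 Kk, II-1 Kk, II-2 Kk, III-1 kk, III-2 KK, III-3 kk, III-4 KK, III-5 kk, IV-1 Kk, IV-2 Kk, IV-3 KK, IV-4 Kk, IV-5 Kk, IV-6 kk.
In this assignment every recorded phenotype matches its genotype and every non-founder's genotype is obtainable from its parents' genotypes, so the pedigree is consistent.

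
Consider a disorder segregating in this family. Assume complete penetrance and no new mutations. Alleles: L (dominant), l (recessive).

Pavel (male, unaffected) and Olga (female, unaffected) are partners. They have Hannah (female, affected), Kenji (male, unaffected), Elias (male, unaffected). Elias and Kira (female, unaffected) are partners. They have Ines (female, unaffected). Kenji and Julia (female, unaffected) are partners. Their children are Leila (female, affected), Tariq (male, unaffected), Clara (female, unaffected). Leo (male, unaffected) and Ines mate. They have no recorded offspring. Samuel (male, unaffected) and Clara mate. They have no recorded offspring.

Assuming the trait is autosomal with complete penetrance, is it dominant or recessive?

Pavel and Olga are both unaffected yet have an affected child Hannah. Under dominance, an affected child requires at least one affected parent, so the trait cannot be dominant.

recessive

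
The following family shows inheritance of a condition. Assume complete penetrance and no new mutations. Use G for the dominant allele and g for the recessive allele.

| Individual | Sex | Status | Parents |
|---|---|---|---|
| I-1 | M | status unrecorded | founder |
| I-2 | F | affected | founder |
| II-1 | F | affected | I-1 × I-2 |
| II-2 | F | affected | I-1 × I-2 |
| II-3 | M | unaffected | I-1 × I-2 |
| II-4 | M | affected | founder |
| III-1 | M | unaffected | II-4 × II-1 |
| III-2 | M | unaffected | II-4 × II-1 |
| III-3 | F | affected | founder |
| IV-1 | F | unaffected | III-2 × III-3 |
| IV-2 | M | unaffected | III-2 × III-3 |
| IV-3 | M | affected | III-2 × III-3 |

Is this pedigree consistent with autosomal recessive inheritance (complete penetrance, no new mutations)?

No

Under autosomal recessive, III-1 (unaffected, male) cannot arise from II-4 (affected) × II-1 (affected).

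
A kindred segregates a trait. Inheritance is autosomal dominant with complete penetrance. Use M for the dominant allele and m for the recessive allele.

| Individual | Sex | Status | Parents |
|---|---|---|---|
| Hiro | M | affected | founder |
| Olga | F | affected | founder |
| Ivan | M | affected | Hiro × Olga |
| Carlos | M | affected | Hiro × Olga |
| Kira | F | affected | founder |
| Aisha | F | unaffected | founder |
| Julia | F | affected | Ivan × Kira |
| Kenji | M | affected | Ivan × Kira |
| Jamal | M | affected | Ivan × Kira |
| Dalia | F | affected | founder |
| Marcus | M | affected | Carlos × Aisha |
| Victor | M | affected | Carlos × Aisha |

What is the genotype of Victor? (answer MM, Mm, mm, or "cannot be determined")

Mm

From phenotype alone, Victor is MM or Mm.
Victor is affected so carries M and received m from Aisha (mm), so Victor is Mm.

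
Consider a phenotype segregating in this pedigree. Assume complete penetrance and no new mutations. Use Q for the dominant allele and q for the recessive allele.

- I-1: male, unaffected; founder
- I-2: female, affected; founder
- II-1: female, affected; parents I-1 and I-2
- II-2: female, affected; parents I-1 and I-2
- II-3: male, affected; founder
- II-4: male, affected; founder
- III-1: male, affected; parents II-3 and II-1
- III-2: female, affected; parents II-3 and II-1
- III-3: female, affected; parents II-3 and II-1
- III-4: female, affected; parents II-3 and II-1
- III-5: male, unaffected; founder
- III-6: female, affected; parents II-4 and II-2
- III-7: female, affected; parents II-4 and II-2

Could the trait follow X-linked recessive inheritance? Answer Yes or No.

No

Under X-linked recessive, II-1 (affected, female) cannot arise from I-1 (unaffected) × I-2 (affected).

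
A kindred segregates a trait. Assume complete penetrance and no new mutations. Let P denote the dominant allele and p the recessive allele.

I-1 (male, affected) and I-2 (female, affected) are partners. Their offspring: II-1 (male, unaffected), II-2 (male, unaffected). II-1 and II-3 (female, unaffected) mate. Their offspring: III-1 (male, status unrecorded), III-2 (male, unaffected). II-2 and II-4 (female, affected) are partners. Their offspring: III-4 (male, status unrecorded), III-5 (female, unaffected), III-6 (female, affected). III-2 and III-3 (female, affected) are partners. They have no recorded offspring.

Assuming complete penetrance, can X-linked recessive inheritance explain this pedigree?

No

Under X-linked recessive, II-1 (unaffected, male) cannot arise from I-1 (affected) × I-2 (affected).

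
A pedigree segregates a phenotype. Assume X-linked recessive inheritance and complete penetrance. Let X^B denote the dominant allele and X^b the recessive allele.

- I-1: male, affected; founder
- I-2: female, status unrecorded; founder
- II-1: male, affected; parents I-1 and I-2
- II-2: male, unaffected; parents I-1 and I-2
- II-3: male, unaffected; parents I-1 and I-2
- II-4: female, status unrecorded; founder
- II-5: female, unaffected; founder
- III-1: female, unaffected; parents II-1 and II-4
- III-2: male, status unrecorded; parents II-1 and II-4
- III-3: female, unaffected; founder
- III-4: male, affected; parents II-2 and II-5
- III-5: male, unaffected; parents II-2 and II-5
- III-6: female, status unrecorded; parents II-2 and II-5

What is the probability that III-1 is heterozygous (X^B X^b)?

1

III-1 is unaffected so carries B and received b from II-1 (X^b Y), so III-1 is X^B X^b, giving P(X^B X^b) = 1.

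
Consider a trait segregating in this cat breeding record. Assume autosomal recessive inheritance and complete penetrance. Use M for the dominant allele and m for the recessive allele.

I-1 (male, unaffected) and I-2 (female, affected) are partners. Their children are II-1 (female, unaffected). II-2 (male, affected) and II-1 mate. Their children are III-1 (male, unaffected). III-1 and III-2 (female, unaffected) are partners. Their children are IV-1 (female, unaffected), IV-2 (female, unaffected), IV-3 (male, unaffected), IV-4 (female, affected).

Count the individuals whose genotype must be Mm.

3

Obligate heterozygotes: II-1 is unaffected so carries M and received m from I-2 (mm), so II-1 is Mm; III-1 is unaffected so carries M and received m from II-2 (mm), so III-1 is Mm; III-2 is unaffected so carries M and passed m to IV-4 (mm), so III-2 is Mm.
Every other individual is either homozygous by phenotype or has at least one consistent homozygous assignment, so the count is 3.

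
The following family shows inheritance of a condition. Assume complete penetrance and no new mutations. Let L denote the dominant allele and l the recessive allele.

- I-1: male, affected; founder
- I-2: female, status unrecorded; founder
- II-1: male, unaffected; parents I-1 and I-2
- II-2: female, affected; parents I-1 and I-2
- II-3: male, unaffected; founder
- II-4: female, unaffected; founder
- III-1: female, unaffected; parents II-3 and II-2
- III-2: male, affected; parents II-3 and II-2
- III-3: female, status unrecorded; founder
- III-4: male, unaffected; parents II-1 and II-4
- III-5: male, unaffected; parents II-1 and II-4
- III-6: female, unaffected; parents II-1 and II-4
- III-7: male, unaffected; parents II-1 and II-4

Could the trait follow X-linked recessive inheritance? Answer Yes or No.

A consistent assignment under X-linked recessive exists: I-1 X^l Y, I-2 X^L X^l, II-1 X^L Y, II-2 X^l X^l, II-3 X^L Y, II-4 X^L X^L, III-1 X^L X^l, III-2 X^l Y, III-3 X^L X^L, III-4 X^L Y, III-5 X^L Y, III-6 X^L X^L, III-7 X^L Y.
In this assignment every recorded phenotype matches its genotype and every non-founder's genotype is obtainable from its parents' genotypes, so the pedigree is consistent.

Yes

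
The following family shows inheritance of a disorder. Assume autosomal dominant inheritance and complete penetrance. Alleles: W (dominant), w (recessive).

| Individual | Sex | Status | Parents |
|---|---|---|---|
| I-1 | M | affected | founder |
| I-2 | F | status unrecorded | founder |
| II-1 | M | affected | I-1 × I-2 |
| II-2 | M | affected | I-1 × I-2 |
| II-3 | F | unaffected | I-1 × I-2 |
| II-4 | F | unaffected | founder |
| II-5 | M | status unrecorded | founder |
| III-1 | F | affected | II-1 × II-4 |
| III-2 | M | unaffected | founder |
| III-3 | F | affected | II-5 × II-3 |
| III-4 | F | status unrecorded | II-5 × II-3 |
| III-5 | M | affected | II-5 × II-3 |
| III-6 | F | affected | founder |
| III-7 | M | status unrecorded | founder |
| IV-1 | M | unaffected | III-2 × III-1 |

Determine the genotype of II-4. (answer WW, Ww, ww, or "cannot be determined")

II-4 is unaffected, so II-4 is ww.

ww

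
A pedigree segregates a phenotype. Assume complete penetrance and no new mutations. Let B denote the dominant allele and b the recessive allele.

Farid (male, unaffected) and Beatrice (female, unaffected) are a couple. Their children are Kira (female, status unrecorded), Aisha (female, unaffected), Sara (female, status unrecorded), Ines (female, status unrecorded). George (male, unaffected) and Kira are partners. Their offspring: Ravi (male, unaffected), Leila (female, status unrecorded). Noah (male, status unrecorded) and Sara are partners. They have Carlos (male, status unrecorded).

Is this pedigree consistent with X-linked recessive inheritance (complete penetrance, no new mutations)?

Yes

A consistent assignment under X-linked recessive exists: Farid X^B Y, Beatrice X^B X^B, Kira X^B X^B, Aisha X^B X^B, Sara X^B X^B, Ines X^B X^B, George X^B Y, Noah X^B Y, Ravi X^B Y, Leila X^B X^B, Carlos X^B Y.
In this assignment every recorded phenotype matches its genotype and every non-founder's genotype is obtainable from its parents' genotypes, so the pedigree is consistent.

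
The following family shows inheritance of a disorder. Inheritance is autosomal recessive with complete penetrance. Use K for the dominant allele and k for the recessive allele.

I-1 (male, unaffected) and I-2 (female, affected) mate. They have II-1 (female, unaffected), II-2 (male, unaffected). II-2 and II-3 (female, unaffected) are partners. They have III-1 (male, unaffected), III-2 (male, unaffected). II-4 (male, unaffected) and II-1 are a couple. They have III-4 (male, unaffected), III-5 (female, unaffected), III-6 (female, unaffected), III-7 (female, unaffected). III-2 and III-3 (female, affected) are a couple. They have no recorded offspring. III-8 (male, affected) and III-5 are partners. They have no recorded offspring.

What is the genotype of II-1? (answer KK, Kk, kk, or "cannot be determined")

Kk

From phenotype alone, II-1 is KK or Kk.
II-1 is unaffected so carries K and received k from I-2 (kk), so II-1 is Kk.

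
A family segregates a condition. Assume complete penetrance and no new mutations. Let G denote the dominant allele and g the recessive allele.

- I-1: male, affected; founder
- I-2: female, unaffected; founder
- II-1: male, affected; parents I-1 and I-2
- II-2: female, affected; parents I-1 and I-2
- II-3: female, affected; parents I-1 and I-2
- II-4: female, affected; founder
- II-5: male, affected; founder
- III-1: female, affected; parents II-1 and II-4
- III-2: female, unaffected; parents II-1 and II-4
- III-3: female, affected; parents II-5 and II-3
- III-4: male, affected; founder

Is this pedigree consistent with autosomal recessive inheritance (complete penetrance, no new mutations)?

Under autosomal recessive, III-2 (unaffected, female) cannot arise from II-1 (affected) × II-4 (affected).

No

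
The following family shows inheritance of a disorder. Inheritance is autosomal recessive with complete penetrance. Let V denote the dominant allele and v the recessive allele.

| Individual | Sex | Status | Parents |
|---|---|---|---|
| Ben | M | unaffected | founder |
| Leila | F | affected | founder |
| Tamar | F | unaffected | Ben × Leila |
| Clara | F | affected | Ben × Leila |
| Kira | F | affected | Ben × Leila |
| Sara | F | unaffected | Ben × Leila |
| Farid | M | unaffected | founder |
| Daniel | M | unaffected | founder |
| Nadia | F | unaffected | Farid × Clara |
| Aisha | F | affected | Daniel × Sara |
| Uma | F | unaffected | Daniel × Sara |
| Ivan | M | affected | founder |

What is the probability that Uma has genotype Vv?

Daniel is unaffected so carries V and passed v to Aisha (vv), so Daniel is Vv.
Sara is unaffected so carries V and received v from Leila (vv), so Sara is Vv.
Their cross gives offspring ratios 1/4 VV : 1/2 Vv : 1/4 vv. Conditioning on Uma being unaffected, P(Vv) = 1/2 / 3/4 = 2/3.

2/3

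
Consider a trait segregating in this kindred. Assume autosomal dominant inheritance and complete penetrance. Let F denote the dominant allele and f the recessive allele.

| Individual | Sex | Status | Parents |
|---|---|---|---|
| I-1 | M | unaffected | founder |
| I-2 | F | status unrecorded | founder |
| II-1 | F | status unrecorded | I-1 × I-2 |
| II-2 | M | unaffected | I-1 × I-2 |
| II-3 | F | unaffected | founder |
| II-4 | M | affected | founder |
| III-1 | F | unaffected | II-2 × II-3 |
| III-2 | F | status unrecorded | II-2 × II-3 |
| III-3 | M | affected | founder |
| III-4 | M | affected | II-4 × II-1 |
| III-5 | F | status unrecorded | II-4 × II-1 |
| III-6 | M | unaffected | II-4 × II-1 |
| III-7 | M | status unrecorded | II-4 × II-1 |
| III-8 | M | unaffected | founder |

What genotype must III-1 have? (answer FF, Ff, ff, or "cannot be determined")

III-1 is unaffected, so III-1 is ff.

ff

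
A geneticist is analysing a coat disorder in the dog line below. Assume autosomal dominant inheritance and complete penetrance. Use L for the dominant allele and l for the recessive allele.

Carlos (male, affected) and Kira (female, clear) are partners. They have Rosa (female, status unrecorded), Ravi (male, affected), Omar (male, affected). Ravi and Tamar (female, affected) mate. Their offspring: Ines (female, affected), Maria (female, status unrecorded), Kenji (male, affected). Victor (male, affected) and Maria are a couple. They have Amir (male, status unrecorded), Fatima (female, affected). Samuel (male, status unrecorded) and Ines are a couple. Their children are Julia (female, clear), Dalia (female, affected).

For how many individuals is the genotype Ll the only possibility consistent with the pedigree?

3

Obligate heterozygotes: Ravi is affected so carries L and received l from Kira (ll), so Ravi is Ll; Omar is affected so carries L and received l from Kira (ll), so Omar is Ll; Ines is affected so carries L and passed l to Julia (ll), so Ines is Ll.
Every other individual is either homozygous by phenotype or has at least one consistent homozygous assignment, so the count is 3.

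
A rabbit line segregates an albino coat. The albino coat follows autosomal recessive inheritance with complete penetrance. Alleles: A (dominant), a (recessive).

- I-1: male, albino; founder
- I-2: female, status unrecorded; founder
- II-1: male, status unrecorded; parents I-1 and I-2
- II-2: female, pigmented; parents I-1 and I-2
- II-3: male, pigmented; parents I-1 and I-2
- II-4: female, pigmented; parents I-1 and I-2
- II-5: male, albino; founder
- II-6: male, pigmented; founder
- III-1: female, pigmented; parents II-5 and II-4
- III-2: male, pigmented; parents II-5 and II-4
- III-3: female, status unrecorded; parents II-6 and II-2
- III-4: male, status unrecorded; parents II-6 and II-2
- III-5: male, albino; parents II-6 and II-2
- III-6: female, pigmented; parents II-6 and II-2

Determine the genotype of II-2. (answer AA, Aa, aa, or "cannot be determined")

Aa

From phenotype alone, II-2 is AA or Aa.
II-2 is pigmented so carries A and received a from I-1 (aa), so II-2 is Aa.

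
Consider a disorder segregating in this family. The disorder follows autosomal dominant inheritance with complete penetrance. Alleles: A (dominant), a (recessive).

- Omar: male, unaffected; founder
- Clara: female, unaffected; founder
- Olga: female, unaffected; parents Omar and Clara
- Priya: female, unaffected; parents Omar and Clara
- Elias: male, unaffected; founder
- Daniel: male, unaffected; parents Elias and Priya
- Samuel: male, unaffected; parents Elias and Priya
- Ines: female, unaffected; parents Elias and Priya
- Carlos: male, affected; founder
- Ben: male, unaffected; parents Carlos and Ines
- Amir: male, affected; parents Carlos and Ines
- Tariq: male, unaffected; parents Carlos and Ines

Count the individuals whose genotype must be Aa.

2

Obligate heterozygotes: Carlos is affected so carries A and passed a to Ben (aa), so Carlos is Aa; Amir is affected so carries A and received a from Ines (aa), so Amir is Aa.
Every other individual is either homozygous by phenotype or has at least one consistent homozygous assignment, so the count is 2.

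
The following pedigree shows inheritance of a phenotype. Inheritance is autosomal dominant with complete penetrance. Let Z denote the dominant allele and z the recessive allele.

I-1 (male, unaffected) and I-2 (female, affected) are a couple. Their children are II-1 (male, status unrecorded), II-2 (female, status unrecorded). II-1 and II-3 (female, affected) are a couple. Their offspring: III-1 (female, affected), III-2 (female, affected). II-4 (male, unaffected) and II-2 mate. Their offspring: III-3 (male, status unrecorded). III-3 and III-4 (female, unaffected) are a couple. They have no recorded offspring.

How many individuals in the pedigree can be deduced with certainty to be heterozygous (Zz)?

No individual's genotype is forced to Zz by the pedigree, so the count is 0.

0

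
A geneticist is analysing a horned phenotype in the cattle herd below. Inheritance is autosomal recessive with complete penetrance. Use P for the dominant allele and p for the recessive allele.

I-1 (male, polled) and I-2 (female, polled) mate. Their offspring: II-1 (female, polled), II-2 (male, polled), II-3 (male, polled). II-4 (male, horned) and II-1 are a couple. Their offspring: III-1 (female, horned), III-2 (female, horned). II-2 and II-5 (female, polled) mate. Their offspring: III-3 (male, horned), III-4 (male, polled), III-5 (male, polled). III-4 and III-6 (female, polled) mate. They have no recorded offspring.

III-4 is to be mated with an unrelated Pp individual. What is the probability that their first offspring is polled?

II-2 is polled so carries P and passed p to III-3 (pp), so II-2 is Pp.
II-5 is polled so carries P and passed p to III-3 (pp), so II-5 is Pp.
III-4 is a polled offspring of II-2 (Pp) × II-5 (Pp), whose cross gives 1/4 PP : 1/2 Pp : 1/4 pp; conditioning on being polled, III-4 is PP with probability 1/3, Pp with probability 2/3.
Summing over parental genotype combinations, P(offspring is polled) = 1/3·1 + 2/3·3/4 = 5/6.

5/6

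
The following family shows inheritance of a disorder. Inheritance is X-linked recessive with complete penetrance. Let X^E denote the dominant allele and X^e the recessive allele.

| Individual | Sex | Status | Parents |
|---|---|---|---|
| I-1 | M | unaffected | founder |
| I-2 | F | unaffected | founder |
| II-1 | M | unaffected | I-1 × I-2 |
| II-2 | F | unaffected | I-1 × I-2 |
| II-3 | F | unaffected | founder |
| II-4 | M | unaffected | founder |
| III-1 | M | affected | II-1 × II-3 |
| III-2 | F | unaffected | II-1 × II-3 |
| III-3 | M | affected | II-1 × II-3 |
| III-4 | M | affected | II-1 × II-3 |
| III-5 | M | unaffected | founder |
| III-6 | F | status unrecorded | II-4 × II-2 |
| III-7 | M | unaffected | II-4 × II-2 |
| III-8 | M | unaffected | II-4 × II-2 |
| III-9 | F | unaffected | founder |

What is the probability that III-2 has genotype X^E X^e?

1/2

II-1 is unaffected, so II-1 is X^E Y.
II-3 is unaffected so carries E and passed e to III-1 (X^e Y), so II-3 is X^E X^e.
Their cross gives offspring ratios 1/2 X^E X^E : 1/2 X^E X^e. Conditioning on III-2 being unaffected, P(X^E X^e) = 1/2 / 1 = 1/2.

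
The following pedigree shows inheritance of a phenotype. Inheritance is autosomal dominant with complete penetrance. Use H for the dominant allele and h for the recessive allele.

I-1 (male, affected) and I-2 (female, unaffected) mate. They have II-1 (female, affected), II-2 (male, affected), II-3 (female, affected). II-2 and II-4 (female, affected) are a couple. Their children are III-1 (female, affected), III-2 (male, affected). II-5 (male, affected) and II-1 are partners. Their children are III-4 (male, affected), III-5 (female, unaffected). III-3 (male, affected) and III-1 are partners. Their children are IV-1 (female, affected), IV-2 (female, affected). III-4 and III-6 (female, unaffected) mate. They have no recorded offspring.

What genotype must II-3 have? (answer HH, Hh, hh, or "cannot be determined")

From phenotype alone, II-3 is HH or Hh.
II-3 is affected so carries H and received h from I-2 (hh), so II-3 is Hh.

Hh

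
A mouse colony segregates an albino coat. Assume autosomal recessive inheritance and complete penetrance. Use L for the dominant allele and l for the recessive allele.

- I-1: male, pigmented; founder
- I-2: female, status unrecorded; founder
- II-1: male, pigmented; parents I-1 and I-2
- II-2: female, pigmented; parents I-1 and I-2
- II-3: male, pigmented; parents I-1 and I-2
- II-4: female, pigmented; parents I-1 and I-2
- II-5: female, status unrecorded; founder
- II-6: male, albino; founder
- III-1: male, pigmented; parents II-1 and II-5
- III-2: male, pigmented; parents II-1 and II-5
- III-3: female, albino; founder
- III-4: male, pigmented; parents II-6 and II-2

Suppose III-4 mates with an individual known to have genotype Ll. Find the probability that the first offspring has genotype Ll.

III-4 is pigmented so carries L and received l from II-6 (ll), so III-4 is Ll.
The cross gives 1/4 LL : 1/2 Ll : 1/4 ll, so P(offspring has genotype Ll) = 1/2.

1/2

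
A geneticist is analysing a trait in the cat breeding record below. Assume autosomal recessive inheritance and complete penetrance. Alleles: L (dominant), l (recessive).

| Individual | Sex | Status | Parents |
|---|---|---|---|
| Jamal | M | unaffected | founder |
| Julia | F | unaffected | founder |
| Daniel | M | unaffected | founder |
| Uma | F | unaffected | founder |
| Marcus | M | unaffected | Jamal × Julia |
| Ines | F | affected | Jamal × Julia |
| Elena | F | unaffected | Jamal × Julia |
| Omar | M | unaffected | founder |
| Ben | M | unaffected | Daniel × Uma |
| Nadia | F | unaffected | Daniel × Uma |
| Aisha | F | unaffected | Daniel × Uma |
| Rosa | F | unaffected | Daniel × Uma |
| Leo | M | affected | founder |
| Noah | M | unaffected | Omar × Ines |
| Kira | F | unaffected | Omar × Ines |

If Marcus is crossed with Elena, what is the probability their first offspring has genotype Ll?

4/9

Jamal is unaffected so carries L and passed l to Ines (ll), so Jamal is Ll.
Julia is unaffected so carries L and passed l to Ines (ll), so Julia is Ll.
Marcus is an unaffected offspring of Jamal (Ll) × Julia (Ll), whose cross gives 1/4 LL : 1/2 Ll : 1/4 ll; conditioning on being unaffected, Marcus is LL with probability 1/3, Ll with probability 2/3.
Elena is an unaffected offspring of Jamal (Ll) × Julia (Ll), whose cross gives 1/4 LL : 1/2 Ll : 1/4 ll; conditioning on being unaffected, Elena is LL with probability 1/3, Ll with probability 2/3.
Summing over parental genotype combinations, P(offspring has genotype Ll) = 2/9·1/2 + 2/9·1/2 + 4/9·1/2 = 4/9.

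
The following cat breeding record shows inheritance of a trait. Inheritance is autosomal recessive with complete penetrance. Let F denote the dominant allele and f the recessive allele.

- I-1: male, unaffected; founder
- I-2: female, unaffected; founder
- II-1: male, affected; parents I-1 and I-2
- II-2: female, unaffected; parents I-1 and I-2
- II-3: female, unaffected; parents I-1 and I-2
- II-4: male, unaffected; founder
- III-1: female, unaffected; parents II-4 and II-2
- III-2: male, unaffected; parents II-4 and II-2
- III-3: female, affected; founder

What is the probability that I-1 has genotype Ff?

I-1 is unaffected so carries F and passed f to II-1 (ff), so I-1 is Ff, giving P(Ff) = 1.

1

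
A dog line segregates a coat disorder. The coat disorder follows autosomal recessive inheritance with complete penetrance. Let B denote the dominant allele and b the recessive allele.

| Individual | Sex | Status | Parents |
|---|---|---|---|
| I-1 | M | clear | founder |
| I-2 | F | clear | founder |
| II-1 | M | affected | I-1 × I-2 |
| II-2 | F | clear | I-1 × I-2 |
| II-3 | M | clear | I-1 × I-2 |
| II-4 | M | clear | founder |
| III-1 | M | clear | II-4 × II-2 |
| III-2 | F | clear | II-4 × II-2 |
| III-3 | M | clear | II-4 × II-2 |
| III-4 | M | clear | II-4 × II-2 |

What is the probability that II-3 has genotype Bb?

2/3

I-1 is clear so carries B and passed b to II-1 (bb), so I-1 is Bb.
I-2 is clear so carries B and passed b to II-1 (bb), so I-2 is Bb.
Their cross gives offspring ratios 1/4 BB : 1/2 Bb : 1/4 bb. Conditioning on II-3 being clear, P(Bb) = 1/2 / 3/4 = 2/3.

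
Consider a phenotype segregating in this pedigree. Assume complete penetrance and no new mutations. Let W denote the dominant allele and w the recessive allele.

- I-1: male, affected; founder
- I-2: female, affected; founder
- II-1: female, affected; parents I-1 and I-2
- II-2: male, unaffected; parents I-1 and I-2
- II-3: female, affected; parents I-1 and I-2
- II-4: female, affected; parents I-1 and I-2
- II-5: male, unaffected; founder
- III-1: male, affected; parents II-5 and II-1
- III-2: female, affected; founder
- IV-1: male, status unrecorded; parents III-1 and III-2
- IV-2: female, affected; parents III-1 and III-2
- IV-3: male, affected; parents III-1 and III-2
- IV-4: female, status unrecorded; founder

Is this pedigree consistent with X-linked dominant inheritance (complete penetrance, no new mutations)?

A consistent assignment under X-linked dominant exists: I-1 X^W Y, I-2 X^W X^w, II-1 X^W X^W, II-2 X^w Y, II-3 X^W X^W, II-4 X^W X^W, II-5 X^w Y, III-1 X^W Y, III-2 X^W X^W, IV-1 X^W Y, IV-2 X^W X^W, IV-3 X^W Y, IV-4 X^W X^W.
In this assignment every recorded phenotype matches its genotype and every non-founder's genotype is obtainable from its parents' genotypes, so the pedigree is consistent.

Yes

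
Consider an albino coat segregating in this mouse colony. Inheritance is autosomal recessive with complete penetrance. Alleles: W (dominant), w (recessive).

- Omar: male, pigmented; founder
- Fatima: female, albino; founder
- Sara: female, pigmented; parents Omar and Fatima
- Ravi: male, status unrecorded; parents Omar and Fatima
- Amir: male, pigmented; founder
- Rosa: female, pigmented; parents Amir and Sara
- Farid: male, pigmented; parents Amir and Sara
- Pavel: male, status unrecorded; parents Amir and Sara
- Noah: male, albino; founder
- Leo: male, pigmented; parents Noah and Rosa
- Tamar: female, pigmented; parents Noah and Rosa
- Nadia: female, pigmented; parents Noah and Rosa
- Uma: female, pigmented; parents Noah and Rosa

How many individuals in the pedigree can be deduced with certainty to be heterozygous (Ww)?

5

Obligate heterozygotes: Sara is pigmented so carries W and received w from Fatima (ww), so Sara is Ww; Leo is pigmented so carries W and received w from Noah (ww), so Leo is Ww; Tamar is pigmented so carries W and received w from Noah (ww), so Tamar is Ww; Nadia is pigmented so carries W and received w from Noah (ww), so Nadia is Ww; Uma is pigmented so carries W and received w from Noah (ww), so Uma is Ww.
Every other individual is either homozygous by phenotype or has at least one consistent homozygous assignment, so the count is 5.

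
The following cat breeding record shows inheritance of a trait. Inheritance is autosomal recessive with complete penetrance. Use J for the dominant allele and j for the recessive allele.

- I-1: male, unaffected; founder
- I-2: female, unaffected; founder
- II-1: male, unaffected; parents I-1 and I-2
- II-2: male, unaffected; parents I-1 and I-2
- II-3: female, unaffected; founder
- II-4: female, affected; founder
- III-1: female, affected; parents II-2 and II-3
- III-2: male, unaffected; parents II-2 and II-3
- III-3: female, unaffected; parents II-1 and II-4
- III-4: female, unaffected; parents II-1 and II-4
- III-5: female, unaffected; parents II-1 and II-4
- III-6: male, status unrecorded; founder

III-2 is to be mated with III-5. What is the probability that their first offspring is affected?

II-2 is unaffected so carries J and passed j to III-1 (jj), so II-2 is Jj.
II-3 is unaffected so carries J and passed j to III-1 (jj), so II-3 is Jj.
III-2 is an unaffected offspring of II-2 (Jj) × II-3 (Jj), whose cross gives 1/4 JJ : 1/2 Jj : 1/4 jj; conditioning on being unaffected, III-2 is JJ with probability 1/3, Jj with probability 2/3.
III-5 is unaffected so carries J and received j from II-4 (jj), so III-5 is Jj.
Summing over parental genotype combinations, P(offspring is affected) = 2/3·1/4 = 1/6.

1/6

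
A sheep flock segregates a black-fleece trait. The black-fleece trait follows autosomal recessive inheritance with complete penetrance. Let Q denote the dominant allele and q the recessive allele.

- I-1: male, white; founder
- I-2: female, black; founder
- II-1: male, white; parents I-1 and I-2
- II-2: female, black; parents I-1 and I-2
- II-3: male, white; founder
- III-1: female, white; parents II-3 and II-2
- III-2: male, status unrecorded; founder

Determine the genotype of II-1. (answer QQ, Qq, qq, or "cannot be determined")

Qq

From phenotype alone, II-1 is QQ or Qq.
II-1 is white so carries Q and received q from I-2 (qq), so II-1 is Qq.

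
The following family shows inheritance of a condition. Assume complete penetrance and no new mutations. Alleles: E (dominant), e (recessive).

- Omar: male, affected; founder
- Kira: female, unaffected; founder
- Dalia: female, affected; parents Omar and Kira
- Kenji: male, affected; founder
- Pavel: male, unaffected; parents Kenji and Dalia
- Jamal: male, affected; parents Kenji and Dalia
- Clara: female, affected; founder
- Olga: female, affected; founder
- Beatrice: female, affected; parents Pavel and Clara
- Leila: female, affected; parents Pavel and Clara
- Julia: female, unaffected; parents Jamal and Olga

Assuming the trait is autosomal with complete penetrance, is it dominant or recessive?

dominant

Kenji and Dalia are both affected yet have an unaffected child Pavel. Under a recessive model two affected parents are homozygous and every child would be affected, so the trait cannot be recessive.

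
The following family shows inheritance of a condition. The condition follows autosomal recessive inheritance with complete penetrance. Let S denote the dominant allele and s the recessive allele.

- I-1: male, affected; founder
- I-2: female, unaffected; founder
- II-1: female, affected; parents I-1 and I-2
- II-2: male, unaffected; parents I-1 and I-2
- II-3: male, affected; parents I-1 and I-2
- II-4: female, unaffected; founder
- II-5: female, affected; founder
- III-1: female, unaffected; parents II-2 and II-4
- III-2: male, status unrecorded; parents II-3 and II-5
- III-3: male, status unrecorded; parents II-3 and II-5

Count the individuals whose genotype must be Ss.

2

Obligate heterozygotes: I-2 is unaffected so carries S and passed s to II-1 (ss), so I-2 is Ss; II-2 is unaffected so carries S and received s from I-1 (ss), so II-2 is Ss.
Every other individual is either homozygous by phenotype or has at least one consistent homozygous assignment, so the count is 2.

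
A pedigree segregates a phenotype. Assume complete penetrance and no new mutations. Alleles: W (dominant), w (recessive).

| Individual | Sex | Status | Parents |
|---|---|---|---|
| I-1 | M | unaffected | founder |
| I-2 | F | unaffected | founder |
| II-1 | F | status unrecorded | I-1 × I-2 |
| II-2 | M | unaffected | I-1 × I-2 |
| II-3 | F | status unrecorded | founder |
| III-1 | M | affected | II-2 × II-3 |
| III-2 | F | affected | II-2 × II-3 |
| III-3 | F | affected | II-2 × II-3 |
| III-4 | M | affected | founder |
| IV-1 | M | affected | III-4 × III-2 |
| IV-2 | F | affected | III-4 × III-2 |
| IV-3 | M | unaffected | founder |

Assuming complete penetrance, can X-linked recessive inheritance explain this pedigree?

Under X-linked recessive, III-2 (affected, female) cannot arise from II-2 (unaffected) × II-3 (unrecorded).

No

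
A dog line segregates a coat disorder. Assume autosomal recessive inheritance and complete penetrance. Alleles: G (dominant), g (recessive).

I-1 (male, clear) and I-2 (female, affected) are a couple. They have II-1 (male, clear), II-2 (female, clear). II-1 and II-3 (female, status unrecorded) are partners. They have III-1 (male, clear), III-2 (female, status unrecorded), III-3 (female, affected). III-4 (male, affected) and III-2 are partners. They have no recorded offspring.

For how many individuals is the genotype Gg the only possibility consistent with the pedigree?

Obligate heterozygotes: II-1 is clear so carries G and received g from I-2 (gg), so II-1 is Gg; II-2 is clear so carries G and received g from I-2 (gg), so II-2 is Gg.
Every other individual is either homozygous by phenotype or has at least one consistent homozygous assignment, so the count is 2.

2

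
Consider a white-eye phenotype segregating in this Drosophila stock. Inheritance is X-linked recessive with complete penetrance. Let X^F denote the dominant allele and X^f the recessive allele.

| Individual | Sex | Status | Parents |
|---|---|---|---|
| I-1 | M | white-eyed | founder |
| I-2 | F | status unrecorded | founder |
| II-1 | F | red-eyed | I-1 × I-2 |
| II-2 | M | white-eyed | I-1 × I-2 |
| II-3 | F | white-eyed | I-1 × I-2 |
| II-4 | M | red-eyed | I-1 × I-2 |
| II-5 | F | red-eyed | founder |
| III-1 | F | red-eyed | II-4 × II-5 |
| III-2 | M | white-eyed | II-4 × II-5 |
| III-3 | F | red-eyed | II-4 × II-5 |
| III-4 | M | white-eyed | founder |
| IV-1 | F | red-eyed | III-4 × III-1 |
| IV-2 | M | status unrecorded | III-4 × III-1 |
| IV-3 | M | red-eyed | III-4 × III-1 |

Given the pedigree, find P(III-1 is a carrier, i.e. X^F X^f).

1/5

II-4 is red-eyed, so II-4 is X^F Y.
II-5 is red-eyed so carries F and passed f to III-2 (X^f Y), so II-5 is X^F X^f.
Their cross gives offspring ratios 1/2 X^F X^F : 1/2 X^F X^f. Conditioning on III-1 being red-eyed, P(X^F X^f) = 1/2 / 1 = 1/2 before taking III-1's own offspring into account.
III-4 is white-eyed, so III-4 is X^f Y.
Now use III-1's offspring. Probability of each recorded status — red-eyed daughter IV-1: 1/2 if III-1 is X^F X^f, 1 if X^F X^F; red-eyed son IV-3: 1/2 if III-1 is X^F X^f, 1 if X^F X^F. (IV-2: equally likely either way, so uninformative.)
Bayes: P(X^F X^f) = 1/2·1/4 / (1/2·1/4 + 1/2·1) = 1/5.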